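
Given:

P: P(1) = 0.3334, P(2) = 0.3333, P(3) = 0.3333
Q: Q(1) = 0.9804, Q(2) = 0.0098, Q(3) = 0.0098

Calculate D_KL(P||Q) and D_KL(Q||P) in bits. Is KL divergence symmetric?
D_KL(P||Q) = 2.8728 bits, D_KL(Q||P) = 1.4259 bits. No, KL divergence is not symmetric.

D_KL(P||Q) = Σ P(x) log₂(P(x)/Q(x))

Computing term by term:
  P(1)·log₂(P(1)/Q(1)) = 0.3334·log₂(0.3334/0.9804) = -0.51881
  P(2)·log₂(P(2)/Q(2)) = 0.3333·log₂(0.3333/0.0098) = 1.69580
  P(3)·log₂(P(3)/Q(3)) = 0.3333·log₂(0.3333/0.0098) = 1.69580

D_KL(P||Q) = -0.51881 + 1.69580 + 1.69580 = 2.87279 ≈ 2.8728 bits

D_KL(Q||P) = Σ Q(x) log₂(Q(x)/P(x))

Computing term by term:
  Q(1)·log₂(Q(1)/P(1)) = 0.9804·log₂(0.9804/0.3334) = 1.52562
  Q(2)·log₂(Q(2)/P(2)) = 0.0098·log₂(0.0098/0.3333) = -0.04986
  Q(3)·log₂(Q(3)/P(3)) = 0.0098·log₂(0.0098/0.3333) = -0.04986

D_KL(Q||P) = 1.52562 - 0.04986 - 0.04986 = 1.42590 ≈ 1.4259 bits

These are NOT equal (difference: 1.4469 bits). KL divergence is asymmetric: D_KL(P||Q) ≠ D_KL(Q||P) in general.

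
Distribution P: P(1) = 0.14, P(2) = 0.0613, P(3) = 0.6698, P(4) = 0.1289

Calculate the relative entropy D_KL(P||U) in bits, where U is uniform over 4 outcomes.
0.5877 bits

U(i) = 1/4 for all i

D_KL(P||U) = Σ P(x) log₂(P(x) / (1/4))
           = Σ P(x) log₂(P(x)) + log₂(4)
           = log₂(4) - H(P)

H(P) = -Σ P(x) log₂(P(x)):
  -P(1)·log₂(P(1)) = -(0.14)·log₂(0.14) = 0.39711
  -P(2)·log₂(P(2)) = -(0.0613)·log₂(0.0613) = 0.24691
  -P(3)·log₂(P(3)) = -(0.6698)·log₂(0.6698) = 0.38728
  -P(4)·log₂(P(4)) = -(0.1289)·log₂(0.1289) = 0.38099
H(P) = 0.39711 + 0.24691 + 0.38728 + 0.38099 = 1.41229 bits

log₂(4) = 2.00000 bits

D_KL(P||U) = 2.00000 - 1.41229 = 0.58771 ≈ 0.5877 bits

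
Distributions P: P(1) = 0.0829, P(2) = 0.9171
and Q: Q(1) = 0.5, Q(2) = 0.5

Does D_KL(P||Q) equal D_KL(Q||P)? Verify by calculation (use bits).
D_KL(P||Q) = 0.5877 bits, D_KL(Q||P) = 0.8587 bits. No — D_KL(P||Q) ≠ D_KL(Q||P) for this pair.

D_KL(P||Q) = Σ P(x) log₂(P(x)/Q(x))

Computing term by term:
  P(1)·log₂(P(1)/Q(1)) = 0.0829·log₂(0.0829/0.5) = -0.21492
  P(2)·log₂(P(2)/Q(2)) = 0.9171·log₂(0.9171/0.5) = 0.80260

D_KL(P||Q) = -0.21492 + 0.80260 = 0.58768 ≈ 0.5877 bits

D_KL(Q||P) = Σ Q(x) log₂(Q(x)/P(x))

Computing term by term:
  Q(1)·log₂(Q(1)/P(1)) = 0.5·log₂(0.5/0.0829) = 1.29624
  Q(2)·log₂(Q(2)/P(2)) = 0.5·log₂(0.5/0.9171) = -0.43758

D_KL(Q||P) = 1.29624 - 0.43758 = 0.85866 ≈ 0.8587 bits

These are NOT equal (difference: 0.2710 bits). KL divergence is asymmetric: D_KL(P||Q) ≠ D_KL(Q||P) in general.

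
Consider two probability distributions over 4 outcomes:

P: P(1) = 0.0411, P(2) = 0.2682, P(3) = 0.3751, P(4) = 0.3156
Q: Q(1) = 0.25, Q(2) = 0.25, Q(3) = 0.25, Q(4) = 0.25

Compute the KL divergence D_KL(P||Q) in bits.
0.2458 bits

D_KL(P||Q) = Σ P(x) log₂(P(x)/Q(x))

Computing term by term:
  P(1)·log₂(P(1)/Q(1)) = 0.0411·log₂(0.0411/0.25) = -0.10705
  P(2)·log₂(P(2)/Q(2)) = 0.2682·log₂(0.2682/0.25) = 0.02719
  P(3)·log₂(P(3)/Q(3)) = 0.3751·log₂(0.3751/0.25) = 0.21956
  P(4)·log₂(P(4)/Q(4)) = 0.3156·log₂(0.3156/0.25) = 0.10609

D_KL(P||Q) = -0.10705 + 0.02719 + 0.21956 + 0.10609 = 0.24579 ≈ 0.2458 bits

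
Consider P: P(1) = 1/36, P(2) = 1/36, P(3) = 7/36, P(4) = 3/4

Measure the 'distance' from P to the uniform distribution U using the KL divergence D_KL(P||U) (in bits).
0.9421 bits

U(i) = 1/4 for all i

D_KL(P||U) = Σ P(x) log₂(P(x) / (1/4))
           = Σ P(x) log₂(P(x)) + log₂(4)
           = log₂(4) - H(P)

H(P) = -Σ P(x) log₂(P(x)):
  -P(1)·log₂(P(1)) = -(1/36)·log₂(1/36) = 0.14361
  -P(2)·log₂(P(2)) = -(1/36)·log₂(1/36) = 0.14361
  -P(3)·log₂(P(3)) = -(7/36)·log₂(7/36) = 0.45939
  -P(4)·log₂(P(4)) = -(3/4)·log₂(3/4) = 0.31128
H(P) = 0.14361 + 0.14361 + 0.45939 + 0.31128 = 1.05789 bits

log₂(4) = 2.00000 bits

D_KL(P||U) = 2.00000 - 1.05789 = 0.94211 ≈ 0.9421 bits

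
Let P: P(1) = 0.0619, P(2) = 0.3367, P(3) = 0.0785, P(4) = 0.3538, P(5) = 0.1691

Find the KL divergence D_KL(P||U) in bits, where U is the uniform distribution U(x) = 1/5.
0.2926 bits

U(i) = 1/5 for all i

D_KL(P||U) = Σ P(x) log₂(P(x) / (1/5))
           = Σ P(x) log₂(P(x)) + log₂(5)
           = log₂(5) - H(P)

H(P) = -Σ P(x) log₂(P(x)):
  -P(1)·log₂(P(1)) = -(0.0619)·log₂(0.0619) = 0.24846
  -P(2)·log₂(P(2)) = -(0.3367)·log₂(0.3367) = 0.52878
  -P(3)·log₂(P(3)) = -(0.0785)·log₂(0.0785) = 0.28819
  -P(4)·log₂(P(4)) = -(0.3538)·log₂(0.3538) = 0.53034
  -P(5)·log₂(P(5)) = -(0.1691)·log₂(0.1691) = 0.43358
H(P) = 0.24846 + 0.52878 + 0.28819 + 0.53034 + 0.43358 = 2.02935 bits

log₂(5) = 2.32193 bits

D_KL(P||U) = 2.32193 - 2.02935 = 0.29258 ≈ 0.2926 bits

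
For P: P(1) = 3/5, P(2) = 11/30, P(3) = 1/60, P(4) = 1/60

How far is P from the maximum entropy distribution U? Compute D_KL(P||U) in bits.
0.8302 bits

U(i) = 1/4 for all i

D_KL(P||U) = Σ P(x) log₂(P(x) / (1/4))
           = Σ P(x) log₂(P(x)) + log₂(4)
           = log₂(4) - H(P)

H(P) = -Σ P(x) log₂(P(x)):
  -P(1)·log₂(P(1)) = -(3/5)·log₂(3/5) = 0.44218
  -P(2)·log₂(P(2)) = -(11/30)·log₂(11/30) = 0.53073
  -P(3)·log₂(P(3)) = -(1/60)·log₂(1/60) = 0.09845
  -P(4)·log₂(P(4)) = -(1/60)·log₂(1/60) = 0.09845
H(P) = 0.44218 + 0.53073 + 0.09845 + 0.09845 = 1.16981 bits

log₂(4) = 2.00000 bits

D_KL(P||U) = 2.00000 - 1.16981 = 0.83019 ≈ 0.8302 bits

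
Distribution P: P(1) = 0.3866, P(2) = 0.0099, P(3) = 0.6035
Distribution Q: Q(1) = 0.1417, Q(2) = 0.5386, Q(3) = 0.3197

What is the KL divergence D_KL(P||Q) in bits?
1.0559 bits

D_KL(P||Q) = Σ P(x) log₂(P(x)/Q(x))

Computing term by term:
  P(1)·log₂(P(1)/Q(1)) = 0.3866·log₂(0.3866/0.1417) = 0.55980
  P(2)·log₂(P(2)/Q(2)) = 0.0099·log₂(0.0099/0.5386) = -0.05708
  P(3)·log₂(P(3)/Q(3)) = 0.6035·log₂(0.6035/0.3197) = 0.55319

D_KL(P||Q) = 0.55980 - 0.05708 + 0.55319 = 1.05591 ≈ 1.0559 bits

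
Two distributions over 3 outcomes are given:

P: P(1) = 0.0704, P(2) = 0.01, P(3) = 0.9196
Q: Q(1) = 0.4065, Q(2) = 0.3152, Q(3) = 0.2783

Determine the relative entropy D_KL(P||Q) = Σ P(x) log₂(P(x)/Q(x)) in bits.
1.3579 bits

D_KL(P||Q) = Σ P(x) log₂(P(x)/Q(x))

Computing term by term:
  P(1)·log₂(P(1)/Q(1)) = 0.0704·log₂(0.0704/0.4065) = -0.17808
  P(2)·log₂(P(2)/Q(2)) = 0.01·log₂(0.01/0.3152) = -0.04978
  P(3)·log₂(P(3)/Q(3)) = 0.9196·log₂(0.9196/0.2783) = 1.58573

D_KL(P||Q) = -0.17808 - 0.04978 + 1.58573 = 1.35787 ≈ 1.3579 bits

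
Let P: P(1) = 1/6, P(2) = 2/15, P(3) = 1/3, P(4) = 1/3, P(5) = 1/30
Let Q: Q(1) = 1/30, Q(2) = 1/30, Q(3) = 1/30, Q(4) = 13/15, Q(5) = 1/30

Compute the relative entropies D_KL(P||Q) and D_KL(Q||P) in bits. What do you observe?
D_KL(P||Q) = 1.3015 bits, D_KL(Q||P) = 0.9399 bits. The two directions give different values (D_KL(P||Q) exceeds D_KL(Q||P) by 0.3616 bits): KL divergence is asymmetric.

D_KL(P||Q) = Σ P(x) log₂(P(x)/Q(x))

Computing term by term:
  P(1)·log₂(P(1)/Q(1)) = (1/6)·log₂((1/6)/(1/30)) = 0.38699
  P(2)·log₂(P(2)/Q(2)) = (2/15)·log₂((2/15)/(1/30)) = 0.26667
  P(3)·log₂(P(3)/Q(3)) = (1/3)·log₂((1/3)/(1/30)) = 1.10731
  P(4)·log₂(P(4)/Q(4)) = (1/3)·log₂((1/3)/(13/15)) = -0.45950
  P(5)·log₂(P(5)/Q(5)) = (1/30)·log₂((1/30)/(1/30)) = 0.00000

D_KL(P||Q) = 0.38699 + 0.26667 + 1.10731 - 0.45950 + 0.00000 = 1.30147 ≈ 1.3015 bits

D_KL(Q||P) = Σ Q(x) log₂(Q(x)/P(x))

Computing term by term:
  Q(1)·log₂(Q(1)/P(1)) = (1/30)·log₂((1/30)/(1/6)) = -0.07740
  Q(2)·log₂(Q(2)/P(2)) = (1/30)·log₂((1/30)/(2/15)) = -0.06667
  Q(3)·log₂(Q(3)/P(3)) = (1/30)·log₂((1/30)/(1/3)) = -0.11073
  Q(4)·log₂(Q(4)/P(4)) = (13/15)·log₂((13/15)/(1/3)) = 1.19471
  Q(5)·log₂(Q(5)/P(5)) = (1/30)·log₂((1/30)/(1/30)) = 0.00000

D_KL(Q||P) = -0.07740 - 0.06667 - 0.11073 + 1.19471 + 0.00000 = 0.93991 ≈ 0.9399 bits

These are NOT equal (difference: 0.3616 bits). KL divergence is asymmetric: D_KL(P||Q) ≠ D_KL(Q||P) in general.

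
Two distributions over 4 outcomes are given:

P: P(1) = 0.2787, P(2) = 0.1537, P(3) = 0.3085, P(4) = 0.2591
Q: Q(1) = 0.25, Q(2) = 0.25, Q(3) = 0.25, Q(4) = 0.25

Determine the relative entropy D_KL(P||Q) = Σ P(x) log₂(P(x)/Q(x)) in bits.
0.0428 bits

D_KL(P||Q) = Σ P(x) log₂(P(x)/Q(x))

Computing term by term:
  P(1)·log₂(P(1)/Q(1)) = 0.2787·log₂(0.2787/0.25) = 0.04370
  P(2)·log₂(P(2)/Q(2)) = 0.1537·log₂(0.1537/0.25) = -0.10787
  P(3)·log₂(P(3)/Q(3)) = 0.3085·log₂(0.3085/0.25) = 0.09358
  P(4)·log₂(P(4)/Q(4)) = 0.2591·log₂(0.2591/0.25) = 0.01336

D_KL(P||Q) = 0.04370 - 0.10787 + 0.09358 + 0.01336 = 0.04277 ≈ 0.0428 bits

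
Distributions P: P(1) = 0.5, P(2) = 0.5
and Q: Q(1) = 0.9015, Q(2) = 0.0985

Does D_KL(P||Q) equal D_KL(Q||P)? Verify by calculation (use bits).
D_KL(P||Q) = 0.7467 bits, D_KL(Q||P) = 0.5358 bits. No — D_KL(P||Q) ≠ D_KL(Q||P) for this pair.

D_KL(P||Q) = Σ P(x) log₂(P(x)/Q(x))

Computing term by term:
  P(1)·log₂(P(1)/Q(1)) = 0.5·log₂(0.5/0.9015) = -0.42520
  P(2)·log₂(P(2)/Q(2)) = 0.5·log₂(0.5/0.0985) = 1.17187

D_KL(P||Q) = -0.42520 + 1.17187 = 0.74667 ≈ 0.7467 bits

D_KL(Q||P) = Σ Q(x) log₂(Q(x)/P(x))

Computing term by term:
  Q(1)·log₂(Q(1)/P(1)) = 0.9015·log₂(0.9015/0.5) = 0.76664
  Q(2)·log₂(Q(2)/P(2)) = 0.0985·log₂(0.0985/0.5) = -0.23086

D_KL(Q||P) = 0.76664 - 0.23086 = 0.53578 ≈ 0.5358 bits

These are NOT equal (difference: 0.2109 bits). KL divergence is asymmetric: D_KL(P||Q) ≠ D_KL(Q||P) in general.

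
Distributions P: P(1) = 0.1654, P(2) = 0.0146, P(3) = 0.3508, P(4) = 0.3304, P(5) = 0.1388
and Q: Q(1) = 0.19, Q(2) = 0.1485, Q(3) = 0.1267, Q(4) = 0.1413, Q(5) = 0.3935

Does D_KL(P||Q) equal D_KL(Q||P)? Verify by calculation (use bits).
D_KL(P||Q) = 0.6297 bits, D_KL(Q||P) = 0.7672 bits. No — D_KL(P||Q) ≠ D_KL(Q||P) for this pair.

D_KL(P||Q) = Σ P(x) log₂(P(x)/Q(x))

Computing term by term:
  P(1)·log₂(P(1)/Q(1)) = 0.1654·log₂(0.1654/0.19) = -0.03309
  P(2)·log₂(P(2)/Q(2)) = 0.0146·log₂(0.0146/0.1485) = -0.04886
  P(3)·log₂(P(3)/Q(3)) = 0.3508·log₂(0.3508/0.1267) = 0.51541
  P(4)·log₂(P(4)/Q(4)) = 0.3304·log₂(0.3304/0.1413) = 0.40489
  P(5)·log₂(P(5)/Q(5)) = 0.1388·log₂(0.1388/0.3935) = -0.20867

D_KL(P||Q) = -0.03309 - 0.04886 + 0.51541 + 0.40489 - 0.20867 = 0.62968 ≈ 0.6297 bits

D_KL(Q||P) = Σ Q(x) log₂(Q(x)/P(x))

Computing term by term:
  Q(1)·log₂(Q(1)/P(1)) = 0.19·log₂(0.19/0.1654) = 0.03801
  Q(2)·log₂(Q(2)/P(2)) = 0.1485·log₂(0.1485/0.0146) = 0.49694
  Q(3)·log₂(Q(3)/P(3)) = 0.1267·log₂(0.1267/0.3508) = -0.18615
  Q(4)·log₂(Q(4)/P(4)) = 0.1413·log₂(0.1413/0.3304) = -0.17316
  Q(5)·log₂(Q(5)/P(5)) = 0.3935·log₂(0.3935/0.1388) = 0.59157

D_KL(Q||P) = 0.03801 + 0.49694 - 0.18615 - 0.17316 + 0.59157 = 0.76721 ≈ 0.7672 bits

These are NOT equal (difference: 0.1375 bits). KL divergence is asymmetric: D_KL(P||Q) ≠ D_KL(Q||P) in general.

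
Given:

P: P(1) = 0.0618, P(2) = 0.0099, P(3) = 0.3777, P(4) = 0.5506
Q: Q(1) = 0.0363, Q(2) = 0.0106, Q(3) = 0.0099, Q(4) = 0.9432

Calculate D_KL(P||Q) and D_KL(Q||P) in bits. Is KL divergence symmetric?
D_KL(P||Q) = 1.6032 bits, D_KL(Q||P) = 0.6536 bits. No, KL divergence is not symmetric.

D_KL(P||Q) = Σ P(x) log₂(P(x)/Q(x))

Computing term by term:
  P(1)·log₂(P(1)/Q(1)) = 0.0618·log₂(0.0618/0.0363) = 0.04744
  P(2)·log₂(P(2)/Q(2)) = 0.0099·log₂(0.0099/0.0106) = -0.00098
  P(3)·log₂(P(3)/Q(3)) = 0.3777·log₂(0.3777/0.0099) = 1.98431
  P(4)·log₂(P(4)/Q(4)) = 0.5506·log₂(0.5506/0.9432) = -0.42757

D_KL(P||Q) = 0.04744 - 0.00098 + 1.98431 - 0.42757 = 1.60320 ≈ 1.6032 bits

D_KL(Q||P) = Σ Q(x) log₂(Q(x)/P(x))

Computing term by term:
  Q(1)·log₂(Q(1)/P(1)) = 0.0363·log₂(0.0363/0.0618) = -0.02787
  Q(2)·log₂(Q(2)/P(2)) = 0.0106·log₂(0.0106/0.0099) = 0.00104
  Q(3)·log₂(Q(3)/P(3)) = 0.0099·log₂(0.0099/0.3777) = -0.05201
  Q(4)·log₂(Q(4)/P(4)) = 0.9432·log₂(0.9432/0.5506) = 0.73245

D_KL(Q||P) = -0.02787 + 0.00104 - 0.05201 + 0.73245 = 0.65361 ≈ 0.6536 bits

These are NOT equal (difference: 0.9496 bits). KL divergence is asymmetric: D_KL(P||Q) ≠ D_KL(Q||P) in general.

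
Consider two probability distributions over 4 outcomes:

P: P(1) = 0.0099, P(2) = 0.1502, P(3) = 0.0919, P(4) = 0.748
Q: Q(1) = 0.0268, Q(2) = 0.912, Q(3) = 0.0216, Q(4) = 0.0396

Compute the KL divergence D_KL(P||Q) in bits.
2.9580 bits

D_KL(P||Q) = Σ P(x) log₂(P(x)/Q(x))

Computing term by term:
  P(1)·log₂(P(1)/Q(1)) = 0.0099·log₂(0.0099/0.0268) = -0.01422
  P(2)·log₂(P(2)/Q(2)) = 0.1502·log₂(0.1502/0.912) = -0.39084
  P(3)·log₂(P(3)/Q(3)) = 0.0919·log₂(0.0919/0.0216) = 0.19198
  P(4)·log₂(P(4)/Q(4)) = 0.748·log₂(0.748/0.0396) = 3.17112

D_KL(P||Q) = -0.01422 - 0.39084 + 0.19198 + 3.17112 = 2.95804 ≈ 2.9580 bits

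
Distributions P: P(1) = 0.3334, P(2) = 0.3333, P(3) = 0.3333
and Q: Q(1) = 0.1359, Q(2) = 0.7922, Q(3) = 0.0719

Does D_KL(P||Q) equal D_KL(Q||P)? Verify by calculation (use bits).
D_KL(P||Q) = 0.7529 bits, D_KL(Q||P) = 0.6544 bits. No — D_KL(P||Q) ≠ D_KL(Q||P) for this pair.

D_KL(P||Q) = Σ P(x) log₂(P(x)/Q(x))

Computing term by term:
  P(1)·log₂(P(1)/Q(1)) = 0.3334·log₂(0.3334/0.1359) = 0.43166
  P(2)·log₂(P(2)/Q(2)) = 0.3333·log₂(0.3333/0.7922) = -0.41631
  P(3)·log₂(P(3)/Q(3)) = 0.3333·log₂(0.3333/0.0719) = 0.73751

D_KL(P||Q) = 0.43166 - 0.41631 + 0.73751 = 0.75286 ≈ 0.7529 bits

D_KL(Q||P) = Σ Q(x) log₂(Q(x)/P(x))

Computing term by term:
  Q(1)·log₂(Q(1)/P(1)) = 0.1359·log₂(0.1359/0.3334) = -0.17595
  Q(2)·log₂(Q(2)/P(2)) = 0.7922·log₂(0.7922/0.3333) = 0.98949
  Q(3)·log₂(Q(3)/P(3)) = 0.0719·log₂(0.0719/0.3333) = -0.15910

D_KL(Q||P) = -0.17595 + 0.98949 - 0.15910 = 0.65444 ≈ 0.6544 bits

These are NOT equal (difference: 0.0985 bits). KL divergence is asymmetric: D_KL(P||Q) ≠ D_KL(Q||P) in general.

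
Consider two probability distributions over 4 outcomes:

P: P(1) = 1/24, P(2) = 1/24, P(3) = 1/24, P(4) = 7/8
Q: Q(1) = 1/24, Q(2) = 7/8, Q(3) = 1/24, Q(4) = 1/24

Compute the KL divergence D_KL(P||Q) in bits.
3.6603 bits

D_KL(P||Q) = Σ P(x) log₂(P(x)/Q(x))

Computing term by term:
  P(1)·log₂(P(1)/Q(1)) = (1/24)·log₂((1/24)/(1/24)) = 0.00000
  P(2)·log₂(P(2)/Q(2)) = (1/24)·log₂((1/24)/(7/8)) = -0.18301
  P(3)·log₂(P(3)/Q(3)) = (1/24)·log₂((1/24)/(1/24)) = 0.00000
  P(4)·log₂(P(4)/Q(4)) = (7/8)·log₂((7/8)/(1/24)) = 3.84328

D_KL(P||Q) = 0.00000 - 0.18301 + 0.00000 + 3.84328 = 3.66027 ≈ 3.6603 bits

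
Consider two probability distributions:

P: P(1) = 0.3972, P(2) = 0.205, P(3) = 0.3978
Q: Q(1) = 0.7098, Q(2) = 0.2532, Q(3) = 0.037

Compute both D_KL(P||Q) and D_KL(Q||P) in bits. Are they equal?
D_KL(P||Q) = 0.9679 bits, D_KL(Q||P) = 0.5449 bits. No, they are not equal.

D_KL(P||Q) = Σ P(x) log₂(P(x)/Q(x))

Computing term by term:
  P(1)·log₂(P(1)/Q(1)) = 0.3972·log₂(0.3972/0.7098) = -0.33267
  P(2)·log₂(P(2)/Q(2)) = 0.205·log₂(0.205/0.2532) = -0.06245
  P(3)·log₂(P(3)/Q(3)) = 0.3978·log₂(0.3978/0.037) = 1.36304

D_KL(P||Q) = -0.33267 - 0.06245 + 1.36304 = 0.96792 ≈ 0.9679 bits

D_KL(Q||P) = Σ Q(x) log₂(Q(x)/P(x))

Computing term by term:
  Q(1)·log₂(Q(1)/P(1)) = 0.7098·log₂(0.7098/0.3972) = 0.59449
  Q(2)·log₂(Q(2)/P(2)) = 0.2532·log₂(0.2532/0.205) = 0.07714
  Q(3)·log₂(Q(3)/P(3)) = 0.037·log₂(0.037/0.3978) = -0.12678

D_KL(Q||P) = 0.59449 + 0.07714 - 0.12678 = 0.54485 ≈ 0.5449 bits

These are NOT equal (difference: 0.4230 bits). KL divergence is asymmetric: D_KL(P||Q) ≠ D_KL(Q||P) in general.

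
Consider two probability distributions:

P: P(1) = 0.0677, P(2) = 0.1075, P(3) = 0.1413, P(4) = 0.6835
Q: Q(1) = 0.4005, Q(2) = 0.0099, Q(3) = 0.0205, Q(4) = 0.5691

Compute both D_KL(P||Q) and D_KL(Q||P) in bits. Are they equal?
D_KL(P||Q) = 0.7704 bits, D_KL(Q||P) = 0.7856 bits. No, they are not equal.

D_KL(P||Q) = Σ P(x) log₂(P(x)/Q(x))

Computing term by term:
  P(1)·log₂(P(1)/Q(1)) = 0.0677·log₂(0.0677/0.4005) = -0.17362
  P(2)·log₂(P(2)/Q(2)) = 0.1075·log₂(0.1075/0.0099) = 0.36988
  P(3)·log₂(P(3)/Q(3)) = 0.1413·log₂(0.1413/0.0205) = 0.39353
  P(4)·log₂(P(4)/Q(4)) = 0.6835·log₂(0.6835/0.5691) = 0.18062

D_KL(P||Q) = -0.17362 + 0.36988 + 0.39353 + 0.18062 = 0.77041 ≈ 0.7704 bits

D_KL(Q||P) = Σ Q(x) log₂(Q(x)/P(x))

Computing term by term:
  Q(1)·log₂(Q(1)/P(1)) = 0.4005·log₂(0.4005/0.0677) = 1.02711
  Q(2)·log₂(Q(2)/P(2)) = 0.0099·log₂(0.0099/0.1075) = -0.03406
  Q(3)·log₂(Q(3)/P(3)) = 0.0205·log₂(0.0205/0.1413) = -0.05709
  Q(4)·log₂(Q(4)/P(4)) = 0.5691·log₂(0.5691/0.6835) = -0.15039

D_KL(Q||P) = 1.02711 - 0.03406 - 0.05709 - 0.15039 = 0.78557 ≈ 0.7856 bits

These are NOT equal (difference: 0.0152 bits). KL divergence is asymmetric: D_KL(P||Q) ≠ D_KL(Q||P) in general.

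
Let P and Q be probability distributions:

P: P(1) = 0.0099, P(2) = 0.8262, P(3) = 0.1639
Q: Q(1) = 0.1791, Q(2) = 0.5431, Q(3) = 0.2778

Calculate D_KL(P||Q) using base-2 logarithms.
0.3340 bits

D_KL(P||Q) = Σ P(x) log₂(P(x)/Q(x))

Computing term by term:
  P(1)·log₂(P(1)/Q(1)) = 0.0099·log₂(0.0099/0.1791) = -0.04135
  P(2)·log₂(P(2)/Q(2)) = 0.8262·log₂(0.8262/0.5431) = 0.50008
  P(3)·log₂(P(3)/Q(3)) = 0.1639·log₂(0.1639/0.2778) = -0.12477

D_KL(P||Q) = -0.04135 + 0.50008 - 0.12477 = 0.33396 ≈ 0.3340 bits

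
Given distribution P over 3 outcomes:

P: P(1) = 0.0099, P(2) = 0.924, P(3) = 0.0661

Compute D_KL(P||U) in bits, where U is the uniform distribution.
1.1546 bits

U(i) = 1/3 for all i

D_KL(P||U) = Σ P(x) log₂(P(x) / (1/3))
           = Σ P(x) log₂(P(x)) + log₂(3)
           = log₂(3) - H(P)

H(P) = -Σ P(x) log₂(P(x)):
  -P(1)·log₂(P(1)) = -(0.0099)·log₂(0.0099) = 0.06592
  -P(2)·log₂(P(2)) = -(0.924)·log₂(0.924) = 0.10537
  -P(3)·log₂(P(3)) = -(0.0661)·log₂(0.0661) = 0.25906
H(P) = 0.06592 + 0.10537 + 0.25906 = 0.43035 bits

log₂(3) = 1.58496 bits

D_KL(P||U) = 1.58496 - 0.43035 = 1.15461 ≈ 1.1546 bits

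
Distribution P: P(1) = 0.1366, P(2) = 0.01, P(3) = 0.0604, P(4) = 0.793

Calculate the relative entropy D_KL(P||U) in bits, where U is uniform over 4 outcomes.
1.0313 bits

U(i) = 1/4 for all i

D_KL(P||U) = Σ P(x) log₂(P(x) / (1/4))
           = Σ P(x) log₂(P(x)) + log₂(4)
           = log₂(4) - H(P)

H(P) = -Σ P(x) log₂(P(x)):
  -P(1)·log₂(P(1)) = -(0.1366)·log₂(0.1366) = 0.39231
  -P(2)·log₂(P(2)) = -(0.01)·log₂(0.01) = 0.06644
  -P(3)·log₂(P(3)) = -(0.0604)·log₂(0.0604) = 0.24458
  -P(4)·log₂(P(4)) = -(0.793)·log₂(0.793) = 0.26534
H(P) = 0.39231 + 0.06644 + 0.24458 + 0.26534 = 0.96867 bits

log₂(4) = 2.00000 bits

D_KL(P||U) = 2.00000 - 0.96867 = 1.03133 ≈ 1.0313 bits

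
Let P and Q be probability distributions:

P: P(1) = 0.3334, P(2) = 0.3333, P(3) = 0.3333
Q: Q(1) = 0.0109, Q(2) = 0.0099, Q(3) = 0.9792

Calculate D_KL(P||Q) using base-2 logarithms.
2.8180 bits

D_KL(P||Q) = Σ P(x) log₂(P(x)/Q(x))

Computing term by term:
  P(1)·log₂(P(1)/Q(1)) = 0.3334·log₂(0.3334/0.0109) = 1.64528
  P(2)·log₂(P(2)/Q(2)) = 0.3333·log₂(0.3333/0.0099) = 1.69091
  P(3)·log₂(P(3)/Q(3)) = 0.3333·log₂(0.3333/0.9792) = -0.51821

D_KL(P||Q) = 1.64528 + 1.69091 - 0.51821 = 2.81798 ≈ 2.8180 bits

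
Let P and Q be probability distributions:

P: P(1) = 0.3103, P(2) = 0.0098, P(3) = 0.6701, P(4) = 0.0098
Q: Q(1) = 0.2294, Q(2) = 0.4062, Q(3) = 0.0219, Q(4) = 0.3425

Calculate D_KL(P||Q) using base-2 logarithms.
3.3395 bits

D_KL(P||Q) = Σ P(x) log₂(P(x)/Q(x))

Computing term by term:
  P(1)·log₂(P(1)/Q(1)) = 0.3103·log₂(0.3103/0.2294) = 0.13523
  P(2)·log₂(P(2)/Q(2)) = 0.0098·log₂(0.0098/0.4062) = -0.05266
  P(3)·log₂(P(3)/Q(3)) = 0.6701·log₂(0.6701/0.0219) = 3.30719
  P(4)·log₂(P(4)/Q(4)) = 0.0098·log₂(0.0098/0.3425) = -0.05025

D_KL(P||Q) = 0.13523 - 0.05266 + 3.30719 - 0.05025 = 3.33951 ≈ 3.3395 bits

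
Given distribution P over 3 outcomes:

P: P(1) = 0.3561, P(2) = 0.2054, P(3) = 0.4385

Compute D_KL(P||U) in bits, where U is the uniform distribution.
0.0639 bits

U(i) = 1/3 for all i

D_KL(P||U) = Σ P(x) log₂(P(x) / (1/3))
           = Σ P(x) log₂(P(x)) + log₂(3)
           = log₂(3) - H(P)

H(P) = -Σ P(x) log₂(P(x)):
  -P(1)·log₂(P(1)) = -(0.3561)·log₂(0.3561) = 0.53046
  -P(2)·log₂(P(2)) = -(0.2054)·log₂(0.2054) = 0.46903
  -P(3)·log₂(P(3)) = -(0.4385)·log₂(0.4385) = 0.52153
H(P) = 0.53046 + 0.46903 + 0.52153 = 1.52102 bits

log₂(3) = 1.58496 bits

D_KL(P||U) = 1.58496 - 1.52102 = 0.06394 ≈ 0.0639 bits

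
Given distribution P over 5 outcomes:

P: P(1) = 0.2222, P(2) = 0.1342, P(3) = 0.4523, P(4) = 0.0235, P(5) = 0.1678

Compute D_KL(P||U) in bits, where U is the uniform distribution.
0.3739 bits

U(i) = 1/5 for all i

D_KL(P||U) = Σ P(x) log₂(P(x) / (1/5))
           = Σ P(x) log₂(P(x)) + log₂(5)
           = log₂(5) - H(P)

H(P) = -Σ P(x) log₂(P(x)):
  -P(1)·log₂(P(1)) = -(0.2222)·log₂(0.2222) = 0.48219
  -P(2)·log₂(P(2)) = -(0.1342)·log₂(0.1342) = 0.38885
  -P(3)·log₂(P(3)) = -(0.4523)·log₂(0.4523) = 0.51772
  -P(4)·log₂(P(4)) = -(0.0235)·log₂(0.0235) = 0.12716
  -P(5)·log₂(P(5)) = -(0.1678)·log₂(0.1678) = 0.43212
H(P) = 0.48219 + 0.38885 + 0.51772 + 0.12716 + 0.43212 = 1.94804 bits

log₂(5) = 2.32193 bits

D_KL(P||U) = 2.32193 - 1.94804 = 0.37389 ≈ 0.3739 bits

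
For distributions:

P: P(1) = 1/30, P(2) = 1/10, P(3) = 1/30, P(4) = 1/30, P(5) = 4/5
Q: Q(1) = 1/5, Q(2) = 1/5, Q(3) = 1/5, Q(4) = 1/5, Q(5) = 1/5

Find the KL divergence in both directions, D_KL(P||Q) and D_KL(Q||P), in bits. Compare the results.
D_KL(P||Q) = 1.2415 bits, D_KL(Q||P) = 1.3510 bits. D_KL(Q||P) is larger than D_KL(P||Q) by 0.1095 bits; the two directions differ.

D_KL(P||Q) = Σ P(x) log₂(P(x)/Q(x))

Computing term by term:
  P(1)·log₂(P(1)/Q(1)) = (1/30)·log₂((1/30)/(1/5)) = -0.08617
  P(2)·log₂(P(2)/Q(2)) = (1/10)·log₂((1/10)/(1/5)) = -0.10000
  P(3)·log₂(P(3)/Q(3)) = (1/30)·log₂((1/30)/(1/5)) = -0.08617
  P(4)·log₂(P(4)/Q(4)) = (1/30)·log₂((1/30)/(1/5)) = -0.08617
  P(5)·log₂(P(5)/Q(5)) = (4/5)·log₂((4/5)/(1/5)) = 1.60000

D_KL(P||Q) = -0.08617 - 0.10000 - 0.08617 - 0.08617 + 1.60000 = 1.24149 ≈ 1.2415 bits

D_KL(Q||P) = Σ Q(x) log₂(Q(x)/P(x))

Computing term by term:
  Q(1)·log₂(Q(1)/P(1)) = (1/5)·log₂((1/5)/(1/30)) = 0.51699
  Q(2)·log₂(Q(2)/P(2)) = (1/5)·log₂((1/5)/(1/10)) = 0.20000
  Q(3)·log₂(Q(3)/P(3)) = (1/5)·log₂((1/5)/(1/30)) = 0.51699
  Q(4)·log₂(Q(4)/P(4)) = (1/5)·log₂((1/5)/(1/30)) = 0.51699
  Q(5)·log₂(Q(5)/P(5)) = (1/5)·log₂((1/5)/(4/5)) = -0.40000

D_KL(Q||P) = 0.51699 + 0.20000 + 0.51699 + 0.51699 - 0.40000 = 1.35097 ≈ 1.3510 bits

These are NOT equal (difference: 0.1095 bits). KL divergence is asymmetric: D_KL(P||Q) ≠ D_KL(Q||P) in general.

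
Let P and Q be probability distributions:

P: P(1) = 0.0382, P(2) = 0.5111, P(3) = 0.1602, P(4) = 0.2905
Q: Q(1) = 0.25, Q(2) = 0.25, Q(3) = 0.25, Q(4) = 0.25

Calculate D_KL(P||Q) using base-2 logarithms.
0.3838 bits

D_KL(P||Q) = Σ P(x) log₂(P(x)/Q(x))

Computing term by term:
  P(1)·log₂(P(1)/Q(1)) = 0.0382·log₂(0.0382/0.25) = -0.10353
  P(2)·log₂(P(2)/Q(2)) = 0.5111·log₂(0.5111/0.25) = 0.52729
  P(3)·log₂(P(3)/Q(3)) = 0.1602·log₂(0.1602/0.25) = -0.10286
  P(4)·log₂(P(4)/Q(4)) = 0.2905·log₂(0.2905/0.25) = 0.06293

D_KL(P||Q) = -0.10353 + 0.52729 - 0.10286 + 0.06293 = 0.38383 ≈ 0.3838 bits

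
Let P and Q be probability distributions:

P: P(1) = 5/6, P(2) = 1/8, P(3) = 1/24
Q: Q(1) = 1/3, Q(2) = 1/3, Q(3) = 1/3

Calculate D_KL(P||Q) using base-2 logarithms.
0.7997 bits

D_KL(P||Q) = Σ P(x) log₂(P(x)/Q(x))

Computing term by term:
  P(1)·log₂(P(1)/Q(1)) = (5/6)·log₂((5/6)/(1/3)) = 1.10161
  P(2)·log₂(P(2)/Q(2)) = (1/8)·log₂((1/8)/(1/3)) = -0.17688
  P(3)·log₂(P(3)/Q(3)) = (1/24)·log₂((1/24)/(1/3)) = -0.12500

D_KL(P||Q) = 1.10161 - 0.17688 - 0.12500 = 0.79973 ≈ 0.7997 bits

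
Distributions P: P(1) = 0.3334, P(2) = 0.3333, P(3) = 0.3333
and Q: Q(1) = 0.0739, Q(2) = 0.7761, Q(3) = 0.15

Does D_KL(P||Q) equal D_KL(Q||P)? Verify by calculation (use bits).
D_KL(P||Q) = 0.7022 bits, D_KL(Q||P) = 0.6130 bits. No — D_KL(P||Q) ≠ D_KL(Q||P) for this pair.

D_KL(P||Q) = Σ P(x) log₂(P(x)/Q(x))

Computing term by term:
  P(1)·log₂(P(1)/Q(1)) = 0.3334·log₂(0.3334/0.0739) = 0.72468
  P(2)·log₂(P(2)/Q(2)) = 0.3333·log₂(0.3333/0.7761) = -0.40643
  P(3)·log₂(P(3)/Q(3)) = 0.3333·log₂(0.3333/0.15) = 0.38391

D_KL(P||Q) = 0.72468 - 0.40643 + 0.38391 = 0.70216 ≈ 0.7022 bits

D_KL(Q||P) = Σ Q(x) log₂(Q(x)/P(x))

Computing term by term:
  Q(1)·log₂(Q(1)/P(1)) = 0.0739·log₂(0.0739/0.3334) = -0.16063
  Q(2)·log₂(Q(2)/P(2)) = 0.7761·log₂(0.7761/0.3333) = 0.94639
  Q(3)·log₂(Q(3)/P(3)) = 0.15·log₂(0.15/0.3333) = -0.17278

D_KL(Q||P) = -0.16063 + 0.94639 - 0.17278 = 0.61298 ≈ 0.6130 bits

These are NOT equal (difference: 0.0892 bits). KL divergence is asymmetric: D_KL(P||Q) ≠ D_KL(Q||P) in general.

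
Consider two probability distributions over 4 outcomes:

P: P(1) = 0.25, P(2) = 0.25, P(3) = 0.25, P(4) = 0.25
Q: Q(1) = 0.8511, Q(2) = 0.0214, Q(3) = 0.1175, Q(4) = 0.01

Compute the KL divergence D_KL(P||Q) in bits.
1.8780 bits

D_KL(P||Q) = Σ P(x) log₂(P(x)/Q(x))

Computing term by term:
  P(1)·log₂(P(1)/Q(1)) = 0.25·log₂(0.25/0.8511) = -0.44185
  P(2)·log₂(P(2)/Q(2)) = 0.25·log₂(0.25/0.0214) = 0.88656
  P(3)·log₂(P(3)/Q(3)) = 0.25·log₂(0.25/0.1175) = 0.27232
  P(4)·log₂(P(4)/Q(4)) = 0.25·log₂(0.25/0.01) = 1.16096

D_KL(P||Q) = -0.44185 + 0.88656 + 0.27232 + 1.16096 = 1.87799 ≈ 1.8780 bits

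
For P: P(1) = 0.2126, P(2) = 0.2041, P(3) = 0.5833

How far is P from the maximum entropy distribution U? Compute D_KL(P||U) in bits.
0.1885 bits

U(i) = 1/3 for all i

D_KL(P||U) = Σ P(x) log₂(P(x) / (1/3))
           = Σ P(x) log₂(P(x)) + log₂(3)
           = log₂(3) - H(P)

H(P) = -Σ P(x) log₂(P(x)):
  -P(1)·log₂(P(1)) = -(0.2126)·log₂(0.2126) = 0.47490
  -P(2)·log₂(P(2)) = -(0.2041)·log₂(0.2041) = 0.46793
  -P(3)·log₂(P(3)) = -(0.5833)·log₂(0.5833) = 0.45363
H(P) = 0.47490 + 0.46793 + 0.45363 = 1.39646 bits

log₂(3) = 1.58496 bits

D_KL(P||U) = 1.58496 - 1.39646 = 0.18850 ≈ 0.1885 bits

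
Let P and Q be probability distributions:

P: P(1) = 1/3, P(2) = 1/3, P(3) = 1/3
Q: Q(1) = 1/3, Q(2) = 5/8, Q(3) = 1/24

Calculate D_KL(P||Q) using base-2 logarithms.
0.6977 bits

D_KL(P||Q) = Σ P(x) log₂(P(x)/Q(x))

Computing term by term:
  P(1)·log₂(P(1)/Q(1)) = (1/3)·log₂((1/3)/(1/3)) = 0.00000
  P(2)·log₂(P(2)/Q(2)) = (1/3)·log₂((1/3)/(5/8)) = -0.30230
  P(3)·log₂(P(3)/Q(3)) = (1/3)·log₂((1/3)/(1/24)) = 1.00000

D_KL(P||Q) = 0.00000 - 0.30230 + 1.00000 = 0.69770 ≈ 0.6977 bits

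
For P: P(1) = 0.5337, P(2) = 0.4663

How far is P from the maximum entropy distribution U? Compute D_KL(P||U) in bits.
0.0033 bits

U(i) = 1/2 for all i

D_KL(P||U) = Σ P(x) log₂(P(x) / (1/2))
           = Σ P(x) log₂(P(x)) + log₂(2)
           = log₂(2) - H(P)

H(P) = -Σ P(x) log₂(P(x)):
  -P(1)·log₂(P(1)) = -(0.5337)·log₂(0.5337) = 0.48348
  -P(2)·log₂(P(2)) = -(0.4663)·log₂(0.4663) = 0.51324
H(P) = 0.48348 + 0.51324 = 0.99672 bits

log₂(2) = 1.00000 bits

D_KL(P||U) = 1.00000 - 0.99672 = 0.00328 ≈ 0.0033 bits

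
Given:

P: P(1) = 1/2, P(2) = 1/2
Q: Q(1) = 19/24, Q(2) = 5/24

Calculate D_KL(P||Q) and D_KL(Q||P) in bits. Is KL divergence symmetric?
D_KL(P||Q) = 0.3000 bits, D_KL(Q||P) = 0.2617 bits. No, KL divergence is not symmetric.

D_KL(P||Q) = Σ P(x) log₂(P(x)/Q(x))

Computing term by term:
  P(1)·log₂(P(1)/Q(1)) = (1/2)·log₂((1/2)/(19/24)) = -0.33148
  P(2)·log₂(P(2)/Q(2)) = (1/2)·log₂((1/2)/(5/24)) = 0.63152

D_KL(P||Q) = -0.33148 + 0.63152 = 0.30004 ≈ 0.3000 bits

D_KL(Q||P) = Σ Q(x) log₂(Q(x)/P(x))

Computing term by term:
  Q(1)·log₂(Q(1)/P(1)) = (19/24)·log₂((19/24)/(1/2)) = 0.52485
  Q(2)·log₂(Q(2)/P(2)) = (5/24)·log₂((5/24)/(1/2)) = -0.26313

D_KL(Q||P) = 0.52485 - 0.26313 = 0.26172 ≈ 0.2617 bits

These are NOT equal (difference: 0.0383 bits). KL divergence is asymmetric: D_KL(P||Q) ≠ D_KL(Q||P) in general.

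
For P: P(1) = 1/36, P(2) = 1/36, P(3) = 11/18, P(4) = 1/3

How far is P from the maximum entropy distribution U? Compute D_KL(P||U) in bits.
0.7503 bits

U(i) = 1/4 for all i

D_KL(P||U) = Σ P(x) log₂(P(x) / (1/4))
           = Σ P(x) log₂(P(x)) + log₂(4)
           = log₂(4) - H(P)

H(P) = -Σ P(x) log₂(P(x)):
  -P(1)·log₂(P(1)) = -(1/36)·log₂(1/36) = 0.14361
  -P(2)·log₂(P(2)) = -(1/36)·log₂(1/36) = 0.14361
  -P(3)·log₂(P(3)) = -(11/18)·log₂(11/18) = 0.43419
  -P(4)·log₂(P(4)) = -(1/3)·log₂(1/3) = 0.52832
H(P) = 0.14361 + 0.14361 + 0.43419 + 0.52832 = 1.24973 bits

log₂(4) = 2.00000 bits

D_KL(P||U) = 2.00000 - 1.24973 = 0.75027 ≈ 0.7503 bits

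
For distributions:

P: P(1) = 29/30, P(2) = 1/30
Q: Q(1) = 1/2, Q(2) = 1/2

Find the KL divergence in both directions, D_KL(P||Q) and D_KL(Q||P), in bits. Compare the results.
D_KL(P||Q) = 0.7892 bits, D_KL(Q||P) = 1.4779 bits. D_KL(Q||P) is larger than D_KL(P||Q) by 0.6887 bits; the two directions differ.

D_KL(P||Q) = Σ P(x) log₂(P(x)/Q(x))

Computing term by term:
  P(1)·log₂(P(1)/Q(1)) = (29/30)·log₂((29/30)/(1/2)) = 0.91939
  P(2)·log₂(P(2)/Q(2)) = (1/30)·log₂((1/30)/(1/2)) = -0.13023

D_KL(P||Q) = 0.91939 - 0.13023 = 0.78916 ≈ 0.7892 bits

D_KL(Q||P) = Σ Q(x) log₂(Q(x)/P(x))

Computing term by term:
  Q(1)·log₂(Q(1)/P(1)) = (1/2)·log₂((1/2)/(29/30)) = -0.47555
  Q(2)·log₂(Q(2)/P(2)) = (1/2)·log₂((1/2)/(1/30)) = 1.95345

D_KL(Q||P) = -0.47555 + 1.95345 = 1.47790 ≈ 1.4779 bits

These are NOT equal (difference: 0.6887 bits). KL divergence is asymmetric: D_KL(P||Q) ≠ D_KL(Q||P) in general.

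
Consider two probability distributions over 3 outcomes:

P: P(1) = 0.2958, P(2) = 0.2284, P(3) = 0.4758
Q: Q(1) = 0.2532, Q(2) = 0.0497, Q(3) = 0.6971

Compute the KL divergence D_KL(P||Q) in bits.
0.3067 bits

D_KL(P||Q) = Σ P(x) log₂(P(x)/Q(x))

Computing term by term:
  P(1)·log₂(P(1)/Q(1)) = 0.2958·log₂(0.2958/0.2532) = 0.06636
  P(2)·log₂(P(2)/Q(2)) = 0.2284·log₂(0.2284/0.0497) = 0.50254
  P(3)·log₂(P(3)/Q(3)) = 0.4758·log₂(0.4758/0.6971) = -0.26217

D_KL(P||Q) = 0.06636 + 0.50254 - 0.26217 = 0.30673 ≈ 0.3067 bits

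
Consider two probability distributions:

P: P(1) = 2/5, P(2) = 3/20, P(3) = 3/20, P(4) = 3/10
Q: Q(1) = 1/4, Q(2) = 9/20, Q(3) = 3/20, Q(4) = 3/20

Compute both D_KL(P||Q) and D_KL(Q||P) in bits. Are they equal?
D_KL(P||Q) = 0.3335 bits, D_KL(Q||P) = 0.3937 bits. No, they are not equal.

D_KL(P||Q) = Σ P(x) log₂(P(x)/Q(x))

Computing term by term:
  P(1)·log₂(P(1)/Q(1)) = (2/5)·log₂((2/5)/(1/4)) = 0.27123
  P(2)·log₂(P(2)/Q(2)) = (3/20)·log₂((3/20)/(9/20)) = -0.23774
  P(3)·log₂(P(3)/Q(3)) = (3/20)·log₂((3/20)/(3/20)) = 0.00000
  P(4)·log₂(P(4)/Q(4)) = (3/10)·log₂((3/10)/(3/20)) = 0.30000

D_KL(P||Q) = 0.27123 - 0.23774 + 0.00000 + 0.30000 = 0.33349 ≈ 0.3335 bits

D_KL(Q||P) = Σ Q(x) log₂(Q(x)/P(x))

Computing term by term:
  Q(1)·log₂(Q(1)/P(1)) = (1/4)·log₂((1/4)/(2/5)) = -0.16952
  Q(2)·log₂(Q(2)/P(2)) = (9/20)·log₂((9/20)/(3/20)) = 0.71323
  Q(3)·log₂(Q(3)/P(3)) = (3/20)·log₂((3/20)/(3/20)) = 0.00000
  Q(4)·log₂(Q(4)/P(4)) = (3/20)·log₂((3/20)/(3/10)) = -0.15000

D_KL(Q||P) = -0.16952 + 0.71323 + 0.00000 - 0.15000 = 0.39371 ≈ 0.3937 bits

These are NOT equal (difference: 0.0602 bits). KL divergence is asymmetric: D_KL(P||Q) ≠ D_KL(Q||P) in general.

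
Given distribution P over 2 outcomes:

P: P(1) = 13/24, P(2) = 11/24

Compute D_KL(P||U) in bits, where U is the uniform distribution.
0.0050 bits

U(i) = 1/2 for all i

D_KL(P||U) = Σ P(x) log₂(P(x) / (1/2))
           = Σ P(x) log₂(P(x)) + log₂(2)
           = log₂(2) - H(P)

H(P) = -Σ P(x) log₂(P(x)):
  -P(1)·log₂(P(1)) = -(13/24)·log₂(13/24) = 0.47912
  -P(2)·log₂(P(2)) = -(11/24)·log₂(11/24) = 0.51587
H(P) = 0.47912 + 0.51587 = 0.99499 bits

log₂(2) = 1.00000 bits

D_KL(P||U) = 1.00000 - 0.99499 = 0.00501 ≈ 0.0050 bits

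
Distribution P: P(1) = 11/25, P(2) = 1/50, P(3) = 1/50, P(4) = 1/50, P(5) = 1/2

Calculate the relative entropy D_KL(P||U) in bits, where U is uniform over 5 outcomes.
0.9621 bits

U(i) = 1/5 for all i

D_KL(P||U) = Σ P(x) log₂(P(x) / (1/5))
           = Σ P(x) log₂(P(x)) + log₂(5)
           = log₂(5) - H(P)

H(P) = -Σ P(x) log₂(P(x)):
  -P(1)·log₂(P(1)) = -(11/25)·log₂(11/25) = 0.52115
  -P(2)·log₂(P(2)) = -(1/50)·log₂(1/50) = 0.11288
  -P(3)·log₂(P(3)) = -(1/50)·log₂(1/50) = 0.11288
  -P(4)·log₂(P(4)) = -(1/50)·log₂(1/50) = 0.11288
  -P(5)·log₂(P(5)) = -(1/2)·log₂(1/2) = 0.50000
H(P) = 0.52115 + 0.11288 + 0.11288 + 0.11288 + 0.50000 = 1.35979 bits

log₂(5) = 2.32193 bits

D_KL(P||U) = 2.32193 - 1.35979 = 0.96214 ≈ 0.9621 bits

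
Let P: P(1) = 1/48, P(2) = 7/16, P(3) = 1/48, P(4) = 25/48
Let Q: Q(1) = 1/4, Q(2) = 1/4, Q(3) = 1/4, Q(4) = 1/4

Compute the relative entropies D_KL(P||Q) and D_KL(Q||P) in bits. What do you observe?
D_KL(P||Q) = 0.7554 bits, D_KL(Q||P) = 1.3259 bits. The two directions give different values (D_KL(Q||P) exceeds D_KL(P||Q) by 0.5705 bits): KL divergence is asymmetric.

D_KL(P||Q) = Σ P(x) log₂(P(x)/Q(x))

Computing term by term:
  P(1)·log₂(P(1)/Q(1)) = (1/48)·log₂((1/48)/(1/4)) = -0.07469
  P(2)·log₂(P(2)/Q(2)) = (7/16)·log₂((7/16)/(1/4)) = 0.35322
  P(3)·log₂(P(3)/Q(3)) = (1/48)·log₂((1/48)/(1/4)) = -0.07469
  P(4)·log₂(P(4)/Q(4)) = (25/48)·log₂((25/48)/(1/4)) = 0.55151

D_KL(P||Q) = -0.07469 + 0.35322 - 0.07469 + 0.55151 = 0.75535 ≈ 0.7554 bits

D_KL(Q||P) = Σ Q(x) log₂(Q(x)/P(x))

Computing term by term:
  Q(1)·log₂(Q(1)/P(1)) = (1/4)·log₂((1/4)/(1/48)) = 0.89624
  Q(2)·log₂(Q(2)/P(2)) = (1/4)·log₂((1/4)/(7/16)) = -0.20184
  Q(3)·log₂(Q(3)/P(3)) = (1/4)·log₂((1/4)/(1/48)) = 0.89624
  Q(4)·log₂(Q(4)/P(4)) = (1/4)·log₂((1/4)/(25/48)) = -0.26472

D_KL(Q||P) = 0.89624 - 0.20184 + 0.89624 - 0.26472 = 1.32592 ≈ 1.3259 bits

These are NOT equal (difference: 0.5705 bits). KL divergence is asymmetric: D_KL(P||Q) ≠ D_KL(Q||P) in general.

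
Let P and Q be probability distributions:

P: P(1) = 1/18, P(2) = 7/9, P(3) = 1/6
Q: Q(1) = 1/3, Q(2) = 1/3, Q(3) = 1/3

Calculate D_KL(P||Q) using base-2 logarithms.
0.6405 bits

D_KL(P||Q) = Σ P(x) log₂(P(x)/Q(x))

Computing term by term:
  P(1)·log₂(P(1)/Q(1)) = (1/18)·log₂((1/18)/(1/3)) = -0.14361
  P(2)·log₂(P(2)/Q(2)) = (7/9)·log₂((7/9)/(1/3)) = 0.95075
  P(3)·log₂(P(3)/Q(3)) = (1/6)·log₂((1/6)/(1/3)) = -0.16667

D_KL(P||Q) = -0.14361 + 0.95075 - 0.16667 = 0.64047 ≈ 0.6405 bits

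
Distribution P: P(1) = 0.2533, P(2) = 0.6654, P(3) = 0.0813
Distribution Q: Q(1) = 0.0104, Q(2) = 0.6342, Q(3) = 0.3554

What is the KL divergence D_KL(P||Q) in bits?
1.0398 bits

D_KL(P||Q) = Σ P(x) log₂(P(x)/Q(x))

Computing term by term:
  P(1)·log₂(P(1)/Q(1)) = 0.2533·log₂(0.2533/0.0104) = 1.16675
  P(2)·log₂(P(2)/Q(2)) = 0.6654·log₂(0.6654/0.6342) = 0.04610
  P(3)·log₂(P(3)/Q(3)) = 0.0813·log₂(0.0813/0.3554) = -0.17302

D_KL(P||Q) = 1.16675 + 0.04610 - 0.17302 = 1.03983 ≈ 1.0398 bits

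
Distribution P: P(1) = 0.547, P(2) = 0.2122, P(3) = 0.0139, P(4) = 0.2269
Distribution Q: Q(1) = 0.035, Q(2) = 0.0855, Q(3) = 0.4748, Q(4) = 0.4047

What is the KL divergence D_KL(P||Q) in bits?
2.1875 bits

D_KL(P||Q) = Σ P(x) log₂(P(x)/Q(x))

Computing term by term:
  P(1)·log₂(P(1)/Q(1)) = 0.547·log₂(0.547/0.035) = 2.16946
  P(2)·log₂(P(2)/Q(2)) = 0.2122·log₂(0.2122/0.0855) = 0.27829
  P(3)·log₂(P(3)/Q(3)) = 0.0139·log₂(0.0139/0.4748) = -0.07081
  P(4)·log₂(P(4)/Q(4)) = 0.2269·log₂(0.2269/0.4047) = -0.18942

D_KL(P||Q) = 2.16946 + 0.27829 - 0.07081 - 0.18942 = 2.18752 ≈ 2.1875 bits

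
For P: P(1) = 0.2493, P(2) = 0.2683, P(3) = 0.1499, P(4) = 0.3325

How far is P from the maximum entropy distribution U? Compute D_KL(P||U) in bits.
0.0525 bits

U(i) = 1/4 for all i

D_KL(P||U) = Σ P(x) log₂(P(x) / (1/4))
           = Σ P(x) log₂(P(x)) + log₂(4)
           = log₂(4) - H(P)

H(P) = -Σ P(x) log₂(P(x)):
  -P(1)·log₂(P(1)) = -(0.2493)·log₂(0.2493) = 0.49961
  -P(2)·log₂(P(2)) = -(0.2683)·log₂(0.2683) = 0.50926
  -P(3)·log₂(P(3)) = -(0.1499)·log₂(0.1499) = 0.41042
  -P(4)·log₂(P(4)) = -(0.3325)·log₂(0.3325) = 0.52820
H(P) = 0.49961 + 0.50926 + 0.41042 + 0.52820 = 1.94749 bits

log₂(4) = 2.00000 bits

D_KL(P||U) = 2.00000 - 1.94749 = 0.05251 ≈ 0.0525 bits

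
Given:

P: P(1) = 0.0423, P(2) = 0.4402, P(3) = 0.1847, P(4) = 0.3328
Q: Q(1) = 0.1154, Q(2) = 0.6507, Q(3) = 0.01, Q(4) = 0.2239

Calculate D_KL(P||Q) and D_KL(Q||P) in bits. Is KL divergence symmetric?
D_KL(P||Q) = 0.6579 bits, D_KL(Q||P) = 0.3639 bits. No, KL divergence is not symmetric.

D_KL(P||Q) = Σ P(x) log₂(P(x)/Q(x))

Computing term by term:
  P(1)·log₂(P(1)/Q(1)) = 0.0423·log₂(0.0423/0.1154) = -0.06125
  P(2)·log₂(P(2)/Q(2)) = 0.4402·log₂(0.4402/0.6507) = -0.24820
  P(3)·log₂(P(3)/Q(3)) = 0.1847·log₂(0.1847/0.01) = 0.77705
  P(4)·log₂(P(4)/Q(4)) = 0.3328·log₂(0.3328/0.2239) = 0.19030

D_KL(P||Q) = -0.06125 - 0.24820 + 0.77705 + 0.19030 = 0.65790 ≈ 0.6579 bits

D_KL(Q||P) = Σ Q(x) log₂(Q(x)/P(x))

Computing term by term:
  Q(1)·log₂(Q(1)/P(1)) = 0.1154·log₂(0.1154/0.0423) = 0.16709
  Q(2)·log₂(Q(2)/P(2)) = 0.6507·log₂(0.6507/0.4402) = 0.36689
  Q(3)·log₂(Q(3)/P(3)) = 0.01·log₂(0.01/0.1847) = -0.04207
  Q(4)·log₂(Q(4)/P(4)) = 0.2239·log₂(0.2239/0.3328) = -0.12803

D_KL(Q||P) = 0.16709 + 0.36689 - 0.04207 - 0.12803 = 0.36388 ≈ 0.3639 bits

These are NOT equal (difference: 0.2940 bits). KL divergence is asymmetric: D_KL(P||Q) ≠ D_KL(Q||P) in general.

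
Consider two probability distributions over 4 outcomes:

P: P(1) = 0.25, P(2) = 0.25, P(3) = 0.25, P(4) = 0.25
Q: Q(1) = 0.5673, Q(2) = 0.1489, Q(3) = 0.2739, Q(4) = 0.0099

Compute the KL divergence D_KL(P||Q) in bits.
1.0230 bits

D_KL(P||Q) = Σ P(x) log₂(P(x)/Q(x))

Computing term by term:
  P(1)·log₂(P(1)/Q(1)) = 0.25·log₂(0.25/0.5673) = -0.29555
  P(2)·log₂(P(2)/Q(2)) = 0.25·log₂(0.25/0.1489) = 0.18690
  P(3)·log₂(P(3)/Q(3)) = 0.25·log₂(0.25/0.2739) = -0.03293
  P(4)·log₂(P(4)/Q(4)) = 0.25·log₂(0.25/0.0099) = 1.16459

D_KL(P||Q) = -0.29555 + 0.18690 - 0.03293 + 1.16459 = 1.02301 ≈ 1.0230 bits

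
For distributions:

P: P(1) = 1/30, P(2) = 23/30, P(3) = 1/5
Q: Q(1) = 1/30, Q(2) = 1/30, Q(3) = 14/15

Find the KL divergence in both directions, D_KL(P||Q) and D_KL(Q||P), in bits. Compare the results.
D_KL(P||Q) = 3.0236 bits, D_KL(Q||P) = 1.9234 bits. D_KL(P||Q) is larger than D_KL(Q||P) by 1.1002 bits; the two directions differ.

D_KL(P||Q) = Σ P(x) log₂(P(x)/Q(x))

Computing term by term:
  P(1)·log₂(P(1)/Q(1)) = (1/30)·log₂((1/30)/(1/30)) = 0.00000
  P(2)·log₂(P(2)/Q(2)) = (23/30)·log₂((23/30)/(1/30)) = 3.46806
  P(3)·log₂(P(3)/Q(3)) = (1/5)·log₂((1/5)/(14/15)) = -0.44448

D_KL(P||Q) = 0.00000 + 3.46806 - 0.44448 = 3.02358 ≈ 3.0236 bits

D_KL(Q||P) = Σ Q(x) log₂(Q(x)/P(x))

Computing term by term:
  Q(1)·log₂(Q(1)/P(1)) = (1/30)·log₂((1/30)/(1/30)) = 0.00000
  Q(2)·log₂(Q(2)/P(2)) = (1/30)·log₂((1/30)/(23/30)) = -0.15079
  Q(3)·log₂(Q(3)/P(3)) = (14/15)·log₂((14/15)/(1/5)) = 2.07423

D_KL(Q||P) = 0.00000 - 0.15079 + 2.07423 = 1.92344 ≈ 1.9234 bits

These are NOT equal (difference: 1.1002 bits). KL divergence is asymmetric: D_KL(P||Q) ≠ D_KL(Q||P) in general.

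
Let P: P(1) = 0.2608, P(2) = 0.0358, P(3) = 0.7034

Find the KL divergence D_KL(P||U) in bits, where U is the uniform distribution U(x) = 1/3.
0.5503 bits

U(i) = 1/3 for all i

D_KL(P||U) = Σ P(x) log₂(P(x) / (1/3))
           = Σ P(x) log₂(P(x)) + log₂(3)
           = log₂(3) - H(P)

H(P) = -Σ P(x) log₂(P(x)):
  -P(1)·log₂(P(1)) = -(0.2608)·log₂(0.2608) = 0.50569
  -P(2)·log₂(P(2)) = -(0.0358)·log₂(0.0358) = 0.17198
  -P(3)·log₂(P(3)) = -(0.7034)·log₂(0.7034) = 0.35703
H(P) = 0.50569 + 0.17198 + 0.35703 = 1.03470 bits

log₂(3) = 1.58496 bits

D_KL(P||U) = 1.58496 - 1.03470 = 0.55026 ≈ 0.5503 bits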